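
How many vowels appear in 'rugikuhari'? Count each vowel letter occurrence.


Scanning each character of 'rugikuhari':
  Position 1: 'r' -> consonant (running count: 0)
  Position 2: 'u' -> vowel (running count: 1)
  Position 3: 'g' -> consonant (running count: 1)
  Position 4: 'i' -> vowel (running count: 2)
  Position 5: 'k' -> consonant (running count: 2)
  Position 6: 'u' -> vowel (running count: 3)
  Position 7: 'h' -> consonant (running count: 3)
  Position 8: 'a' -> vowel (running count: 4)
  Position 9: 'r' -> consonant (running count: 4)
  Position 10: 'i' -> vowel (running count: 5)
Total vowels: 5

5


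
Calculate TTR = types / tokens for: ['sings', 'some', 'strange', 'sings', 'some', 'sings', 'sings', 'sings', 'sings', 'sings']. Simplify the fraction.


Tokens: 10
Unique types: ('sings', 'some', 'strange') = 3
TTR = 3/10
Already in lowest terms.

3/10


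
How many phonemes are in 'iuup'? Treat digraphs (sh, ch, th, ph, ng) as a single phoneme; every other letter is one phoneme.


Parsing 'iuup' greedily, digraphs first:
  'i' -> vowel phoneme (phonemes so far: 1)
  'u' -> vowel phoneme (phonemes so far: 2)
  'u' -> vowel phoneme (phonemes so far: 3)
  'p' -> consonant phoneme (phonemes so far: 4)
Total phonemes: 4

4


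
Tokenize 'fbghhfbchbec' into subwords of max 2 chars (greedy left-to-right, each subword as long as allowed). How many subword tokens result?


'fbghhfbchbec' has 12 characters.
Chunking with max size 2:
  Chunk 1: 'fb' (positions 0-1)
  Chunk 2: 'gh' (positions 2-3)
  Chunk 3: 'hf' (positions 4-5)
  Chunk 4: 'bc' (positions 6-7)
  Chunk 5: 'hb' (positions 8-9)
  Chunk 6: 'ec' (positions 10-11)
Total chunks: ceil(12 / 2) = 6

6


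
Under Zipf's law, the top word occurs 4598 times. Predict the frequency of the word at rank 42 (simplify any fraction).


Zipf's law: freq(rank) = f1 / rank
f1 = 4598, rank = 42
freq = 4598 / 42
GCD(4598, 42) = 2
Simplified: 2299/21

2299/21


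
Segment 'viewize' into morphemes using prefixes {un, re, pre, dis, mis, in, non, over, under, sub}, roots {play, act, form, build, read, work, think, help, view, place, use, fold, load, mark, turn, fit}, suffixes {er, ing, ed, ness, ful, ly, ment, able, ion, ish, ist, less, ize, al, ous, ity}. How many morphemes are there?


Segmenting 'viewize' against the inventory:
  'view' -> root (morpheme 1)
  'ize' -> suffix (morpheme 2)
Total morphemes: 2

2


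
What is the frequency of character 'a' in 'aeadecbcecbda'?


Scanning 'aeadecbcecbda' for 'a':
  Position 0: 'a' -> MATCH (count: 1)
  Position 2: 'a' -> MATCH (count: 2)
  Position 12: 'a' -> MATCH (count: 3)
Total occurrences of 'a': 3

3


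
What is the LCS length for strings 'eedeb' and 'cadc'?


DP table for LCS of 'eedeb' and 'cadc':
       c  a  d  c
    0  0  0  0  0
  e 0  0  0  0  0
  e 0  0  0  0  0
  d 0  0  0  1  1
  e 0  0  0  1  1
  b 0  0  0  1  1
LCS: 'd'
LCS length = 1

1


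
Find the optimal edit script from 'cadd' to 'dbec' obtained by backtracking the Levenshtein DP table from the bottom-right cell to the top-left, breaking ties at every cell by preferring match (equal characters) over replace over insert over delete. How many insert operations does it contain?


Edit distance = 4. Backtracking from cell (4, 4) with preference match > replace > insert > delete,
then listing the resulting alignment 'cadd' -> 'dbec' left to right:
  Step 1: replace c->d
  Step 2: replace a->b
  Step 3: replace d->e
  Step 4: replace d->c
Total insertions: 0

0


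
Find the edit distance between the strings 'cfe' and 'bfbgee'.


Building DP table for s1='cfe' (len 3) and s2='bfbgee' (len 6):
       b  f  b  g  e  e
    0  1  2  3  4  5  6
  c 1  1  2  3  4  5  6
  f 2  2  1  2  3  4  5
  e 3  3  2  2  3  3  4
Edit distance = dp[3][6] = 4

4


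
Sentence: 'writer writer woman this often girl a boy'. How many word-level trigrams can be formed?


Word trigrams from [8] words:
  Trigram 1: (writer writer woman)
  Trigram 2: (writer woman this)
  Trigram 3: (woman this often)
  Trigram 4: (this often girl)
  Trigram 5: (often girl a)
  Trigram 6: (girl a boy)
Total word trigrams: 8 - 2 = 6

6


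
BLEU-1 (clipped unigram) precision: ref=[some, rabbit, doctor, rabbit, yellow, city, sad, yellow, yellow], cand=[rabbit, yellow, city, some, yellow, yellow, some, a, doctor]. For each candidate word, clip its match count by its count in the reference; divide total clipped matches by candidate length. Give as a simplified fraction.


Reference word counts: {'city': 1, 'doctor': 1, 'rabbit': 2, 'sad': 1, 'some': 1, 'yellow': 3}
Checking each candidate word (with clipping):
  'rabbit' -> in reference (ref count 2, used 1/2) -> match (matches: 1)
  'yellow' -> in reference (ref count 3, used 1/3) -> match (matches: 2)
  'city' -> in reference (ref count 1, used 1/1) -> match (matches: 3)
  'some' -> in reference (ref count 1, used 1/1) -> match (matches: 4)
  'yellow' -> in reference (ref count 3, used 2/3) -> match (matches: 5)
  'yellow' -> in reference (ref count 3, used 3/3) -> match (matches: 6)
  'some' -> ref count 1 already used up (1/1) -> clipped, no match (matches: 6)
  'a' -> not in reference -> no match (matches: 6)
  'doctor' -> in reference (ref count 1, used 1/1) -> match (matches: 7)
Clipped matches: 7, Candidate length: 9
Precision = 7/9

7/9


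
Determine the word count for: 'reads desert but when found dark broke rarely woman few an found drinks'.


Counting words by splitting on spaces:
  Word 1: 'reads'
  Word 2: 'desert'
  Word 3: 'but'
  Word 4: 'when'
  Word 5: 'found'
  Word 6: 'dark'
  Word 7: 'broke'
  Word 8: 'rarely'
  Word 9: 'woman'
  Word 10: 'few'
  Word 11: 'an'
  Word 12: 'found'
  Word 13: 'drinks'
Total words: 13

13


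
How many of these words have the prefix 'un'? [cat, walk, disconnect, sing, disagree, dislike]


Checking each word for prefix 'un':
  'cat' -> no (count: 0)
  'walk' -> no (count: 0)
  'disconnect' -> no (count: 0)
  'sing' -> no (count: 0)
  'disagree' -> no (count: 0)
  'dislike' -> no (count: 0)
Total with prefix 'un': 0

0


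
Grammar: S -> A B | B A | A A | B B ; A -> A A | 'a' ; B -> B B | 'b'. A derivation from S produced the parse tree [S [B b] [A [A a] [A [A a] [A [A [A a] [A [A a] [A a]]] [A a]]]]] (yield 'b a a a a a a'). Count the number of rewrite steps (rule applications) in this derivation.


Every bracketed nonterminal node [X ...] in the tree is produced by exactly one rule application.
Reading the tree off as a leftmost derivation:
  Step 1: S  =>  B A   (applied S -> B A)
  Step 2: B A  =>  b A   (applied B -> b)
  Step 3: b A  =>  b A A   (applied A -> A A)
  Step 4: b A A  =>  b a A   (applied A -> a)
  Step 5: b a A  =>  b a A A   (applied A -> A A)
  Step 6: b a A A  =>  b a a A   (applied A -> a)
  Step 7: b a a A  =>  b a a A A   (applied A -> A A)
  Step 8: b a a A A  =>  b a a A A A   (applied A -> A A)
  Step 9: b a a A A A  =>  b a a a A A   (applied A -> a)
  Step 10: b a a a A A  =>  b a a a A A A   (applied A -> A A)
  Step 11: b a a a A A A  =>  b a a a a A A   (applied A -> a)
  Step 12: b a a a a A A  =>  b a a a a a A   (applied A -> a)
  Step 13: b a a a a a A  =>  b a a a a a a   (applied A -> a)
Final yield: b a a a a a a
Total rewrite steps: 13

13


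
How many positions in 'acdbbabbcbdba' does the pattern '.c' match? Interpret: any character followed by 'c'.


Pattern: .c means any character followed by 'c'.
Scanning 'acdbbabbcbdba' position-by-position:
  Pos 0: window 'ac' -> MATCH
  Pos 1: window 'cd' -> no
  Pos 2: window 'db' -> no
  Pos 3: window 'bb' -> no
  Pos 4: window 'ba' -> no
  Pos 5: window 'ab' -> no
  Pos 6: window 'bb' -> no
  Pos 7: window 'bc' -> MATCH
  Pos 8: window 'cb' -> no
  Pos 9: window 'bd' -> no
  Pos 10: window 'db' -> no
  Pos 11: window 'ba' -> no
  Pos 12: window 'a' -> no
Total matches: 2

2


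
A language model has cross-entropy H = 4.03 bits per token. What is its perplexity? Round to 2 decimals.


Perplexity formula: PP = 2^H
H = 4.03
PP = 2^4.03
Decompose: 2^4.03 = 2^4 * 2^0.03
2^4 = 16, 2^0.03 ~ 1.0210121
PP ~ 16 * 1.0210121 = 16.3361936
Rounded to 2 decimals: 16.34

16.34


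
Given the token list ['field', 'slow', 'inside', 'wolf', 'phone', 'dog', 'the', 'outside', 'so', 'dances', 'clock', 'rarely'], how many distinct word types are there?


Listing all tokens and tracking unique types:
  Token 1: 'field' -> NEW (unique so far: 1)
  Token 2: 'slow' -> NEW (unique so far: 2)
  Token 3: 'inside' -> NEW (unique so far: 3)
  Token 4: 'wolf' -> NEW (unique so far: 4)
  Token 5: 'phone' -> NEW (unique so far: 5)
  Token 6: 'dog' -> NEW (unique so far: 6)
  Token 7: 'the' -> NEW (unique so far: 7)
  Token 8: 'outside' -> NEW (unique so far: 8)
  Token 9: 'so' -> NEW (unique so far: 9)
  Token 10: 'dances' -> NEW (unique so far: 10)
  Token 11: 'clock' -> NEW (unique so far: 11)
  Token 12: 'rarely' -> NEW (unique so far: 12)
Unique types: ('clock', 'dances', 'dog', 'field', 'inside', 'outside', 'phone', 'rarely', 'slow', 'so', 'the', 'wolf')
Vocabulary size: 12

12


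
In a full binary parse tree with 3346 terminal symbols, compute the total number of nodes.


Leaf nodes (terminals): 3346
Internal nodes = n - 1 = 3346 - 1 = 3345
Total = leaves + internal = 3346 + 3345 = 6691

6691


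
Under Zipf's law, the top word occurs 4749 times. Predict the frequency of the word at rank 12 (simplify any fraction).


Zipf's law: freq(rank) = f1 / rank
f1 = 4749, rank = 12
freq = 4749 / 12
GCD(4749, 12) = 3
Simplified: 1583/4

1583/4


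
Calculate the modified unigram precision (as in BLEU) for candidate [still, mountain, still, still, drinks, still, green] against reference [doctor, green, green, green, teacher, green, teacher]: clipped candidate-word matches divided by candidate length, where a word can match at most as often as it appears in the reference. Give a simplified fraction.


Reference word counts: {'doctor': 1, 'green': 4, 'teacher': 2}
Checking each candidate word (with clipping):
  'still' -> not in reference -> no match (matches: 0)
  'mountain' -> not in reference -> no match (matches: 0)
  'still' -> not in reference -> no match (matches: 0)
  'still' -> not in reference -> no match (matches: 0)
  'drinks' -> not in reference -> no match (matches: 0)
  'still' -> not in reference -> no match (matches: 0)
  'green' -> in reference (ref count 4, used 1/4) -> match (matches: 1)
Clipped matches: 1, Candidate length: 7
Precision = 1/7

1/7


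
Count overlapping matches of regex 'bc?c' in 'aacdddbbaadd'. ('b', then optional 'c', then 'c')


Pattern: bc?c means 'b', then optional 'c', then 'c'.
Scanning 'aacdddbbaadd' position-by-position:
  Pos 0: window 'aac' -> no
  Pos 1: window 'acd' -> no
  Pos 2: window 'cdd' -> no
  Pos 3: window 'ddd' -> no
  Pos 4: window 'ddb' -> no
  Pos 5: window 'dbb' -> no
  Pos 6: window 'bba' -> no
  Pos 7: window 'baa' -> no
  Pos 8: window 'aad' -> no
  Pos 9: window 'add' -> no
  Pos 10: window 'dd' -> no
  Pos 11: window 'd' -> no
Total matches: 0

0


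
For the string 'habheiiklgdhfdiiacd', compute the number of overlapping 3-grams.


String 'habheiiklgdhfdiiacd' has length L = 19.
Number of overlapping n-grams = L - n + 1
Substituting: 19 - 3 + 1 = 17

17


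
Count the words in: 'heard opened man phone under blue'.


Counting words by splitting on spaces:
  Word 1: 'heard'
  Word 2: 'opened'
  Word 3: 'man'
  Word 4: 'phone'
  Word 5: 'under'
  Word 6: 'blue'
Total words: 6

6


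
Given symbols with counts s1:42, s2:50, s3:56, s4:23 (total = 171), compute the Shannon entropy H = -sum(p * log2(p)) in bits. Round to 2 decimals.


Computing entropy H = -sum(p_i * log2(p_i)):
  s1: p = 42/171 = 0.2456, -p*log2(p) = 0.4975
  s2: p = 50/171 = 0.2924, -p*log2(p) = 0.5187
  s3: p = 56/171 = 0.3275, -p*log2(p) = 0.5274
  s4: p = 23/171 = 0.1345, -p*log2(p) = 0.3893
H = sum of terms = 1.9329
Rounded to 2 decimals: 1.93

1.93


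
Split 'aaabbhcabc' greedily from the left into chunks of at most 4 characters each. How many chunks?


'aaabbhcabc' has 10 characters.
Chunking with max size 4:
  Chunk 1: 'aaab' (positions 0-3)
  Chunk 2: 'bhca' (positions 4-7)
  Chunk 3: 'bc' (positions 8-9)
Total chunks: ceil(10 / 4) = 3

3


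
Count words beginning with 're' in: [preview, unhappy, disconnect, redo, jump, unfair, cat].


Checking each word for prefix 're':
  'preview' -> no (count: 0)
  'unhappy' -> no (count: 0)
  'disconnect' -> no (count: 0)
  'redo' -> YES, starts with 're' (count: 1)
  'jump' -> no (count: 1)
  'unfair' -> no (count: 1)
  'cat' -> no (count: 1)
Total with prefix 're': 1

1


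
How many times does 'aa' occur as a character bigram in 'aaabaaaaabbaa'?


Scanning 'aaabaaaaabbaa' for bigram 'aa':
  Position 0: 'aa' -> MATCH
  Position 1: 'aa' -> MATCH
  Position 2: 'ab' -> no
  Position 3: 'ba' -> no
  Position 4: 'aa' -> MATCH
  Position 5: 'aa' -> MATCH
  Position 6: 'aa' -> MATCH
  Position 7: 'aa' -> MATCH
  Position 8: 'ab' -> no
  Position 9: 'bb' -> no
  Position 10: 'ba' -> no
  Position 11: 'aa' -> MATCH
Total matches: 7

7


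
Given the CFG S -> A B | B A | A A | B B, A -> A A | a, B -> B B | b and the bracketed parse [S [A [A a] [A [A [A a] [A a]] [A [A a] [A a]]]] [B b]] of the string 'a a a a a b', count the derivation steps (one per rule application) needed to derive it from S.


Every bracketed nonterminal node [X ...] in the tree is produced by exactly one rule application.
Reading the tree off as a leftmost derivation:
  Step 1: S  =>  A B   (applied S -> A B)
  Step 2: A B  =>  A A B   (applied A -> A A)
  Step 3: A A B  =>  a A B   (applied A -> a)
  Step 4: a A B  =>  a A A B   (applied A -> A A)
  Step 5: a A A B  =>  a A A A B   (applied A -> A A)
  Step 6: a A A A B  =>  a a A A B   (applied A -> a)
  Step 7: a a A A B  =>  a a a A B   (applied A -> a)
  Step 8: a a a A B  =>  a a a A A B   (applied A -> A A)
  Step 9: a a a A A B  =>  a a a a A B   (applied A -> a)
  Step 10: a a a a A B  =>  a a a a a B   (applied A -> a)
  Step 11: a a a a a B  =>  a a a a a b   (applied B -> b)
Final yield: a a a a a b
Total rewrite steps: 11

11


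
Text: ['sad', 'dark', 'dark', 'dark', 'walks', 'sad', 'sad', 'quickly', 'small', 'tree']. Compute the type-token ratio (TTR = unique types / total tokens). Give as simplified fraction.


Tokens: 10
Unique types: ('dark', 'quickly', 'sad', 'small', 'tree', 'walks') = 6
TTR = 6/10
Simplify: divide both by 2 -> 3/5
TTR = 3/5

3/5


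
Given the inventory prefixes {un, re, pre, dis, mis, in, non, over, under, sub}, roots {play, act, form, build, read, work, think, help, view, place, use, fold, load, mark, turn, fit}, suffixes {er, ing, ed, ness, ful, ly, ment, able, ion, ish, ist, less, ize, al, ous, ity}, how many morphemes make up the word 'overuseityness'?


Segmenting 'overuseityness' against the inventory:
  'over' -> prefix (morpheme 1)
  'use' -> root (morpheme 2)
  'ity' -> suffix (morpheme 3)
  'ness' -> suffix (morpheme 4)
Total morphemes: 4

4


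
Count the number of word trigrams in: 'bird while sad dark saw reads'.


Word trigrams from [6] words:
  Trigram 1: (bird while sad)
  Trigram 2: (while sad dark)
  Trigram 3: (sad dark saw)
  Trigram 4: (dark saw reads)
Total word trigrams: 6 - 2 = 4

4


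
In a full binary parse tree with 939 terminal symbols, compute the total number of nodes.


Leaf nodes (terminals): 939
Internal nodes = n - 1 = 939 - 1 = 938
Total = leaves + internal = 939 + 938 = 1877

1877


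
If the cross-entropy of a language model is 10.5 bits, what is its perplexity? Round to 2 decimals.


Perplexity formula: PP = 2^H
H = 10.5
PP = 2^10.5
Decompose: 2^10.5 = 2^10 * 2^0.5 = 2^10 * sqrt(2)
2^10 = 1024, sqrt(2) ~ 1.4142136
PP ~ 1024 * 1.4142136 = 1448.1547264
Rounded to 2 decimals: 1448.15

1448.15


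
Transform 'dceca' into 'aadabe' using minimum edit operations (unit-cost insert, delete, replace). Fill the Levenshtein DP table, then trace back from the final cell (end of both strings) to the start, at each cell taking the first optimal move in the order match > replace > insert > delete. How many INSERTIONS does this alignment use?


Edit distance = 6. Backtracking from cell (5, 6) with preference match > replace > insert > delete,
then listing the resulting alignment 'dceca' -> 'aadabe' left to right:
  Step 1: insert 'a' [insertion #1]
  Step 2: replace d->a
  Step 3: replace c->d
  Step 4: replace e->a
  Step 5: replace c->b
  Step 6: replace a->e
Total insertions: 1

1


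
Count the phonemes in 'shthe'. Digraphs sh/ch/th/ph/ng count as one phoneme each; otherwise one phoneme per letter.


Parsing 'shthe' greedily, digraphs first:
  'sh' -> digraph (1 consonant phoneme) (phonemes so far: 1)
  'th' -> digraph (1 consonant phoneme) (phonemes so far: 2)
  'e' -> vowel phoneme (phonemes so far: 3)
Total phonemes: 3

3


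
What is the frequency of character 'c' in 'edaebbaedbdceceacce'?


Scanning 'edaebbaedbdceceacce' for 'c':
  Position 11: 'c' -> MATCH (count: 1)
  Position 13: 'c' -> MATCH (count: 2)
  Position 16: 'c' -> MATCH (count: 3)
  Position 17: 'c' -> MATCH (count: 4)
Total occurrences of 'c': 4

4


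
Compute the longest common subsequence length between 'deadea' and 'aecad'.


DP table for LCS of 'deadea' and 'aecad':
       a  e  c  a  d
    0  0  0  0  0  0
  d 0  0  0  0  0  1
  e 0  0  1  1  1  1
  a 0  1  1  1  2  2
  d 0  1  1  1  2  3
  e 0  1  2  2  2  3
  a 0  1  2  2  3  3
LCS: 'ead'
LCS length = 3

3


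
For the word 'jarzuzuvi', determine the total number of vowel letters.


Scanning each character of 'jarzuzuvi':
  Position 1: 'j' -> consonant (running count: 0)
  Position 2: 'a' -> vowel (running count: 1)
  Position 3: 'r' -> consonant (running count: 1)
  Position 4: 'z' -> consonant (running count: 1)
  Position 5: 'u' -> vowel (running count: 2)
  Position 6: 'z' -> consonant (running count: 2)
  Position 7: 'u' -> vowel (running count: 3)
  Position 8: 'v' -> consonant (running count: 3)
  Position 9: 'i' -> vowel (running count: 4)
Total vowels: 4

4


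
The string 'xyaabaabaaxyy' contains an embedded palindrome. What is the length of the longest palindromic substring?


Scanning 'xyaabaabaaxyy' for palindromic substrings.
Substring at positions 2-9: 'aabaabaa'.
Check: reverse('aabaabaa') = 'aabaabaa' -> palindrome confirmed.
Neighbouring characters ('y' / 'x') break symmetry, so it cannot extend further.
No longer palindromic substring exists; longest length = 8

8


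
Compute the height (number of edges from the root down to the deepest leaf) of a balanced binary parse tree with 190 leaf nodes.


In a balanced binary tree with n leaves the deepest leaf is ceil(log2(n)) edges below the root.
log2(190) = 7.5699
ceil(7.5699) = 8
height (edges) = 8

8


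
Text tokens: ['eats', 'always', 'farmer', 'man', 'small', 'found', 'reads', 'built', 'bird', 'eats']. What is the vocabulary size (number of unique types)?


Listing all tokens and tracking unique types:
  Token 1: 'eats' -> NEW (unique so far: 1)
  Token 2: 'always' -> NEW (unique so far: 2)
  Token 3: 'farmer' -> NEW (unique so far: 3)
  Token 4: 'man' -> NEW (unique so far: 4)
  Token 5: 'small' -> NEW (unique so far: 5)
  Token 6: 'found' -> NEW (unique so far: 6)
  Token 7: 'reads' -> NEW (unique so far: 7)
  Token 8: 'built' -> NEW (unique so far: 8)
  Token 9: 'bird' -> NEW (unique so far: 9)
  Token 10: 'eats' -> duplicate (unique so far: 9)
Unique types: ('always', 'bird', 'built', 'eats', 'farmer', 'found', 'man', 'reads', 'small')
Vocabulary size: 9

9


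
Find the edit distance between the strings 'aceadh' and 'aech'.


Building DP table for s1='aceadh' (len 6) and s2='aech' (len 4):
       a  e  c  h
    0  1  2  3  4
  a 1  0  1  2  3
  c 2  1  1  1  2
  e 3  2  1  2  2
  a 4  3  2  2  3
  d 5  4  3  3  3
  h 6  5  4  4  3
Edit distance = dp[6][4] = 3

3


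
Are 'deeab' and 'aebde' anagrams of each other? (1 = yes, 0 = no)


Sort characters of 'deeab': 'abdee'
Sort characters of 'aebde': 'abdee'
Sorted forms match -> they ARE anagrams
Result: 1

1


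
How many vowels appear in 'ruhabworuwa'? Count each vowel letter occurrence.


Scanning each character of 'ruhabworuwa':
  Position 1: 'r' -> consonant (running count: 0)
  Position 2: 'u' -> vowel (running count: 1)
  Position 3: 'h' -> consonant (running count: 1)
  Position 4: 'a' -> vowel (running count: 2)
  Position 5: 'b' -> consonant (running count: 2)
  Position 6: 'w' -> consonant (running count: 2)
  Position 7: 'o' -> vowel (running count: 3)
  Position 8: 'r' -> consonant (running count: 3)
  Position 9: 'u' -> vowel (running count: 4)
  Position 10: 'w' -> consonant (running count: 4)
  Position 11: 'a' -> vowel (running count: 5)
Total vowels: 5

5


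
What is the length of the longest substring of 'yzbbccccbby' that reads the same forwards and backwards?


Scanning 'yzbbccccbby' for palindromic substrings.
Substring at positions 2-9: 'bbccccbb'.
Check: reverse('bbccccbb') = 'bbccccbb' -> palindrome confirmed.
Neighbouring characters ('z' / 'y') break symmetry, so it cannot extend further.
No longer palindromic substring exists; longest length = 8

8


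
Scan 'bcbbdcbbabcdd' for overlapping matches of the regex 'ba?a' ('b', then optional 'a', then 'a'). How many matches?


Pattern: ba?a means 'b', then optional 'a', then 'a'.
Scanning 'bcbbdcbbabcdd' position-by-position:
  Pos 0: window 'bcb' -> no
  Pos 1: window 'cbb' -> no
  Pos 2: window 'bbd' -> no
  Pos 3: window 'bdc' -> no
  Pos 4: window 'dcb' -> no
  Pos 5: window 'cbb' -> no
  Pos 6: window 'bba' -> no
  Pos 7: window 'bab' -> MATCH
  Pos 8: window 'abc' -> no
  Pos 9: window 'bcd' -> no
  Pos 10: window 'cdd' -> no
  Pos 11: window 'dd' -> no
  Pos 12: window 'd' -> no
Total matches: 1

1


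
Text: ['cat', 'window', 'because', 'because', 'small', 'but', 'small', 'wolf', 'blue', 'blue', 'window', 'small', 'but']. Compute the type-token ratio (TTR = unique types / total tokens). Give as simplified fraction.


Tokens: 13
Unique types: ('because', 'blue', 'but', 'cat', 'small', 'window', 'wolf') = 7
TTR = 7/13
Already in lowest terms.

7/13


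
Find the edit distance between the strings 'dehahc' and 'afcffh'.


Building DP table for s1='dehahc' (len 6) and s2='afcffh' (len 6):
       a  f  c  f  f  h
    0  1  2  3  4  5  6
  d 1  1  2  3  4  5  6
  e 2  2  2  3  4  5  6
  h 3  3  3  3  4  5  5
  a 4  3  4  4  4  5  6
  h 5  4  4  5  5  5  5
  c 6  5  5  4  5  6  6
Edit distance = dp[6][6] = 6

6


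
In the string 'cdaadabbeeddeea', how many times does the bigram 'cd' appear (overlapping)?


Scanning 'cdaadabbeeddeea' for bigram 'cd':
  Position 0: 'cd' -> MATCH
  Position 1: 'da' -> no
  Position 2: 'aa' -> no
  Position 3: 'ad' -> no
  Position 4: 'da' -> no
  Position 5: 'ab' -> no
  Position 6: 'bb' -> no
  Position 7: 'be' -> no
  Position 8: 'ee' -> no
  Position 9: 'ed' -> no
  Position 10: 'dd' -> no
  Position 11: 'de' -> no
  Position 12: 'ee' -> no
  Position 13: 'ea' -> no
Total matches: 1

1


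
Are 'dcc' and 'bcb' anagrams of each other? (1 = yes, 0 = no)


Sort characters of 'dcc': 'ccd'
Sort characters of 'bcb': 'bbc'
Sorted forms differ -> they are NOT anagrams
Result: 0

0


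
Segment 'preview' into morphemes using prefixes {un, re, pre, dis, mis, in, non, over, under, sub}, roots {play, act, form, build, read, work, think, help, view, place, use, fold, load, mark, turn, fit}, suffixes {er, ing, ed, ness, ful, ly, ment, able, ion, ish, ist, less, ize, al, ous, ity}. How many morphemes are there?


Segmenting 'preview' against the inventory:
  'pre' -> prefix (morpheme 1)
  'view' -> root (morpheme 2)
Total morphemes: 2

2


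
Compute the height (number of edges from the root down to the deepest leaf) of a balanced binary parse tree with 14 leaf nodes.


In a balanced binary tree with n leaves the deepest leaf is ceil(log2(n)) edges below the root.
log2(14) = 3.8074
ceil(3.8074) = 4
height (edges) = 4

4


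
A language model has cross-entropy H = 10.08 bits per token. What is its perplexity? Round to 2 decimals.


Perplexity formula: PP = 2^H
H = 10.08
PP = 2^10.08
Decompose: 2^10.08 = 2^10 * 2^0.08
2^10 = 1024, 2^0.08 ~ 1.0570180
PP ~ 1024 * 1.0570180 = 1082.3864320
Rounded to 2 decimals: 1082.39

1082.39


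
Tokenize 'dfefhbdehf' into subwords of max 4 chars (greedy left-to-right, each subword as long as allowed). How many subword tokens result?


'dfefhbdehf' has 10 characters.
Chunking with max size 4:
  Chunk 1: 'dfef' (positions 0-3)
  Chunk 2: 'hbde' (positions 4-7)
  Chunk 3: 'hf' (positions 8-9)
Total chunks: ceil(10 / 4) = 3

3


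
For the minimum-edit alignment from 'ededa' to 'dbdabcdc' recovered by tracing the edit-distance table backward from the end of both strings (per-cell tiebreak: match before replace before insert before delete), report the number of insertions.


Edit distance = 6. Backtracking from cell (5, 8) with preference match > replace > insert > delete,
then listing the resulting alignment 'ededa' -> 'dbdabcdc' left to right:
  Step 1: insert 'd' [insertion #1]
  Step 2: replace e->b
  Step 3: keep 'd'
  Step 4: insert 'a' [insertion #2]
  Step 5: insert 'b' [insertion #3]
  Step 6: replace e->c
  Step 7: keep 'd'
  Step 8: replace a->c
Total insertions: 3

3


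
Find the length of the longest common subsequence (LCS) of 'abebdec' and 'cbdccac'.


DP table for LCS of 'abebdec' and 'cbdccac':
       c  b  d  c  c  a  c
    0  0  0  0  0  0  0  0
  a 0  0  0  0  0  0  1  1
  b 0  0  1  1  1  1  1  1
  e 0  0  1  1  1  1  1  1
  b 0  0  1  1  1  1  1  1
  d 0  0  1  2  2  2  2  2
  e 0  0  1  2  2  2  2  2
  c 0  1  1  2  3  3  3  3
LCS: 'bdc'
LCS length = 3

3


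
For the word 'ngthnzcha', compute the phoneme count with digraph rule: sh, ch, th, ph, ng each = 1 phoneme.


Parsing 'ngthnzcha' greedily, digraphs first:
  'ng' -> digraph (1 consonant phoneme) (phonemes so far: 1)
  'th' -> digraph (1 consonant phoneme) (phonemes so far: 2)
  'n' -> consonant phoneme (phonemes so far: 3)
  'z' -> consonant phoneme (phonemes so far: 4)
  'ch' -> digraph (1 consonant phoneme) (phonemes so far: 5)
  'a' -> vowel phoneme (phonemes so far: 6)
Total phonemes: 6

6


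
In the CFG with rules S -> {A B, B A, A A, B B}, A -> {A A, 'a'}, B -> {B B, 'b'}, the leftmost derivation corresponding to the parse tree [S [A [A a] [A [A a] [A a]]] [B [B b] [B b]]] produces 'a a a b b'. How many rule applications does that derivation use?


Every bracketed nonterminal node [X ...] in the tree is produced by exactly one rule application.
Reading the tree off as a leftmost derivation:
  Step 1: S  =>  A B   (applied S -> A B)
  Step 2: A B  =>  A A B   (applied A -> A A)
  Step 3: A A B  =>  a A B   (applied A -> a)
  Step 4: a A B  =>  a A A B   (applied A -> A A)
  Step 5: a A A B  =>  a a A B   (applied A -> a)
  Step 6: a a A B  =>  a a a B   (applied A -> a)
  Step 7: a a a B  =>  a a a B B   (applied B -> B B)
  Step 8: a a a B B  =>  a a a b B   (applied B -> b)
  Step 9: a a a b B  =>  a a a b b   (applied B -> b)
Final yield: a a a b b
Total rewrite steps: 9

9


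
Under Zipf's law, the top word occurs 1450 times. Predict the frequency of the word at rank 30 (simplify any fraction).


Zipf's law: freq(rank) = f1 / rank
f1 = 1450, rank = 30
freq = 1450 / 30
GCD(1450, 30) = 10
Simplified: 145/3

145/3


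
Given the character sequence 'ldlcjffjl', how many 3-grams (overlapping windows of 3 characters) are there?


String 'ldlcjffjl' has length L = 9.
Number of overlapping n-grams = L - n + 1
Substituting: 9 - 3 + 1 = 7

7


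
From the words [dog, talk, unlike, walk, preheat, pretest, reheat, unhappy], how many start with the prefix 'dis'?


Checking each word for prefix 'dis':
  'dog' -> no (count: 0)
  'talk' -> no (count: 0)
  'unlike' -> no (count: 0)
  'walk' -> no (count: 0)
  'preheat' -> no (count: 0)
  'pretest' -> no (count: 0)
  'reheat' -> no (count: 0)
  'unhappy' -> no (count: 0)
Total with prefix 'dis': 0

0


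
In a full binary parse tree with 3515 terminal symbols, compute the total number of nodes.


Leaf nodes (terminals): 3515
Internal nodes = n - 1 = 3515 - 1 = 3514
Total = leaves + internal = 3515 + 3514 = 7029

7029


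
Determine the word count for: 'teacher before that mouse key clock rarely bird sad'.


Counting words by splitting on spaces:
  Word 1: 'teacher'
  Word 2: 'before'
  Word 3: 'that'
  Word 4: 'mouse'
  Word 5: 'key'
  Word 6: 'clock'
  Word 7: 'rarely'
  Word 8: 'bird'
  Word 9: 'sad'
Total words: 9

9


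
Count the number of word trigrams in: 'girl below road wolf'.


Word trigrams from [4] words:
  Trigram 1: (girl below road)
  Trigram 2: (below road wolf)
Total word trigrams: 4 - 2 = 2

2


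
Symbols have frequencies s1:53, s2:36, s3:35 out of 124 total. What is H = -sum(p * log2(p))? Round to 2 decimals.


Computing entropy H = -sum(p_i * log2(p_i)):
  s1: p = 53/124 = 0.4274, -p*log2(p) = 0.5241
  s2: p = 36/124 = 0.2903, -p*log2(p) = 0.5180
  s3: p = 35/124 = 0.2823, -p*log2(p) = 0.5151
H = sum of terms = 1.5572
Rounded to 2 decimals: 1.56

1.56


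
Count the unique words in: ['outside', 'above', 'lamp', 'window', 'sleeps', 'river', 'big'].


Listing all tokens and tracking unique types:
  Token 1: 'outside' -> NEW (unique so far: 1)
  Token 2: 'above' -> NEW (unique so far: 2)
  Token 3: 'lamp' -> NEW (unique so far: 3)
  Token 4: 'window' -> NEW (unique so far: 4)
  Token 5: 'sleeps' -> NEW (unique so far: 5)
  Token 6: 'river' -> NEW (unique so far: 6)
  Token 7: 'big' -> NEW (unique so far: 7)
Unique types: ('above', 'big', 'lamp', 'outside', 'river', 'sleeps', 'window')
Vocabulary size: 7

7


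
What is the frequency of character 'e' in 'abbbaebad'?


Scanning 'abbbaebad' for 'e':
  Position 5: 'e' -> MATCH (count: 1)
Total occurrences of 'e': 1

1


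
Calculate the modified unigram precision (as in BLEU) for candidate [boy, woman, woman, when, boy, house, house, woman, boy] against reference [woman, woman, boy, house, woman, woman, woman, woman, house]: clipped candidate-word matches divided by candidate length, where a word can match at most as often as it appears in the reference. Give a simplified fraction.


Reference word counts: {'boy': 1, 'house': 2, 'woman': 6}
Checking each candidate word (with clipping):
  'boy' -> in reference (ref count 1, used 1/1) -> match (matches: 1)
  'woman' -> in reference (ref count 6, used 1/6) -> match (matches: 2)
  'woman' -> in reference (ref count 6, used 2/6) -> match (matches: 3)
  'when' -> not in reference -> no match (matches: 3)
  'boy' -> ref count 1 already used up (1/1) -> clipped, no match (matches: 3)
  'house' -> in reference (ref count 2, used 1/2) -> match (matches: 4)
  'house' -> in reference (ref count 2, used 2/2) -> match (matches: 5)
  'woman' -> in reference (ref count 6, used 3/6) -> match (matches: 6)
  'boy' -> ref count 1 already used up (1/1) -> clipped, no match (matches: 6)
Clipped matches: 6, Candidate length: 9
Precision = 6/9 = 2/3

2/3


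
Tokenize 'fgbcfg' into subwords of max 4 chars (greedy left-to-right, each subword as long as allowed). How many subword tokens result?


'fgbcfg' has 6 characters.
Chunking with max size 4:
  Chunk 1: 'fgbc' (positions 0-3)
  Chunk 2: 'fg' (positions 4-5)
Total chunks: ceil(6 / 4) = 2

2


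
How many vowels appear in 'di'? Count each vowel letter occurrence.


Scanning each character of 'di':
  Position 1: 'd' -> consonant (running count: 0)
  Position 2: 'i' -> vowel (running count: 1)
Total vowels: 1

1


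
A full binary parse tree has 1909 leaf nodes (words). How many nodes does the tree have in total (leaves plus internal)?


Leaf nodes (terminals): 1909
Internal nodes = n - 1 = 1909 - 1 = 1908
Total = leaves + internal = 1909 + 1908 = 3817

3817


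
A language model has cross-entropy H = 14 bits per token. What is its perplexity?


Perplexity formula: PP = 2^H
H = 14
PP = 2^14
PP = 2^14 = 16384

16384


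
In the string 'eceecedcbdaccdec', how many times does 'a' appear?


Scanning 'eceecedcbdaccdec' for 'a':
  Position 10: 'a' -> MATCH (count: 1)
Total occurrences of 'a': 1

1


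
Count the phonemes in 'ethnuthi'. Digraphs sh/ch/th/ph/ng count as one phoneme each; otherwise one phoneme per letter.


Parsing 'ethnuthi' greedily, digraphs first:
  'e' -> vowel phoneme (phonemes so far: 1)
  'th' -> digraph (1 consonant phoneme) (phonemes so far: 2)
  'n' -> consonant phoneme (phonemes so far: 3)
  'u' -> vowel phoneme (phonemes so far: 4)
  'th' -> digraph (1 consonant phoneme) (phonemes so far: 5)
  'i' -> vowel phoneme (phonemes so far: 6)
Total phonemes: 6

6


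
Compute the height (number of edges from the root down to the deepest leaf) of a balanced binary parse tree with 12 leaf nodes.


In a balanced binary tree with n leaves the deepest leaf is ceil(log2(n)) edges below the root.
log2(12) = 3.5850
ceil(3.5850) = 4
height (edges) = 4

4


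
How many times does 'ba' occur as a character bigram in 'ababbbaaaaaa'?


Scanning 'ababbbaaaaaa' for bigram 'ba':
  Position 0: 'ab' -> no
  Position 1: 'ba' -> MATCH
  Position 2: 'ab' -> no
  Position 3: 'bb' -> no
  Position 4: 'bb' -> no
  Position 5: 'ba' -> MATCH
  Position 6: 'aa' -> no
  Position 7: 'aa' -> no
  Position 8: 'aa' -> no
  Position 9: 'aa' -> no
  Position 10: 'aa' -> no
Total matches: 2

2


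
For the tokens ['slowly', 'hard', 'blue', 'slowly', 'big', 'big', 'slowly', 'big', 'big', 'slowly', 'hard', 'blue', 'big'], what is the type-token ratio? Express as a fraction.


Tokens: 13
Unique types: ('big', 'blue', 'hard', 'slowly') = 4
TTR = 4/13
Already in lowest terms.

4/13


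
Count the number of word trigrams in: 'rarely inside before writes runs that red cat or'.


Word trigrams from [9] words:
  Trigram 1: (rarely inside before)
  Trigram 2: (inside before writes)
  Trigram 3: (before writes runs)
  Trigram 4: (writes runs that)
  Trigram 5: (runs that red)
  Trigram 6: (that red cat)
  Trigram 7: (red cat or)
Total word trigrams: 9 - 2 = 7

7


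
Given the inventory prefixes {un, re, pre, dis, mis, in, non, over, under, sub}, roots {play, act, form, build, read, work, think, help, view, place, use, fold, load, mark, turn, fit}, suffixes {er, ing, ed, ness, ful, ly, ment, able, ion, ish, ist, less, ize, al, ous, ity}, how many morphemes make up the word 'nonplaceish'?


Segmenting 'nonplaceish' against the inventory:
  'non' -> prefix (morpheme 1)
  'place' -> root (morpheme 2)
  'ish' -> suffix (morpheme 3)
Total morphemes: 3

3


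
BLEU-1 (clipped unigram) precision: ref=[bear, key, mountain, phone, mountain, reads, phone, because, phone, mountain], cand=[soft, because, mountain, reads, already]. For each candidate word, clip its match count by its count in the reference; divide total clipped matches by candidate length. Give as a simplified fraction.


Reference word counts: {'bear': 1, 'because': 1, 'key': 1, 'mountain': 3, 'phone': 3, 'reads': 1}
Checking each candidate word (with clipping):
  'soft' -> not in reference -> no match (matches: 0)
  'because' -> in reference (ref count 1, used 1/1) -> match (matches: 1)
  'mountain' -> in reference (ref count 3, used 1/3) -> match (matches: 2)
  'reads' -> in reference (ref count 1, used 1/1) -> match (matches: 3)
  'already' -> not in reference -> no match (matches: 3)
Clipped matches: 3, Candidate length: 5
Precision = 3/5

3/5


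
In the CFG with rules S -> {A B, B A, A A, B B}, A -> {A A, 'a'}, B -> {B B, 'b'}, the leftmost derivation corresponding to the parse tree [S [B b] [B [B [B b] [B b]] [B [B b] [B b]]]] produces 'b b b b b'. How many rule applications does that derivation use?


Every bracketed nonterminal node [X ...] in the tree is produced by exactly one rule application.
Reading the tree off as a leftmost derivation:
  Step 1: S  =>  B B   (applied S -> B B)
  Step 2: B B  =>  b B   (applied B -> b)
  Step 3: b B  =>  b B B   (applied B -> B B)
  Step 4: b B B  =>  b B B B   (applied B -> B B)
  Step 5: b B B B  =>  b b B B   (applied B -> b)
  Step 6: b b B B  =>  b b b B   (applied B -> b)
  Step 7: b b b B  =>  b b b B B   (applied B -> B B)
  Step 8: b b b B B  =>  b b b b B   (applied B -> b)
  Step 9: b b b b B  =>  b b b b b   (applied B -> b)
Final yield: b b b b b
Total rewrite steps: 9

9


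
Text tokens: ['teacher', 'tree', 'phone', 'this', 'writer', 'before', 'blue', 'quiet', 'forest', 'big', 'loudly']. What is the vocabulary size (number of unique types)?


Listing all tokens and tracking unique types:
  Token 1: 'teacher' -> NEW (unique so far: 1)
  Token 2: 'tree' -> NEW (unique so far: 2)
  Token 3: 'phone' -> NEW (unique so far: 3)
  Token 4: 'this' -> NEW (unique so far: 4)
  Token 5: 'writer' -> NEW (unique so far: 5)
  Token 6: 'before' -> NEW (unique so far: 6)
  Token 7: 'blue' -> NEW (unique so far: 7)
  Token 8: 'quiet' -> NEW (unique so far: 8)
  Token 9: 'forest' -> NEW (unique so far: 9)
  Token 10: 'big' -> NEW (unique so far: 10)
  Token 11: 'loudly' -> NEW (unique so far: 11)
Unique types: ('before', 'big', 'blue', 'forest', 'loudly', 'phone', 'quiet', 'teacher', 'this', 'tree', 'writer')
Vocabulary size: 11

11


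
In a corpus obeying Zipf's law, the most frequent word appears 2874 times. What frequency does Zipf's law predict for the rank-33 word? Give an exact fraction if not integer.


Zipf's law: freq(rank) = f1 / rank
f1 = 2874, rank = 33
freq = 2874 / 33
GCD(2874, 33) = 3
Simplified: 958/11

958/11


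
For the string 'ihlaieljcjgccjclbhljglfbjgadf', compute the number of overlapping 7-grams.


String 'ihlaieljcjgccjclbhljglfbjgadf' has length L = 29.
Number of overlapping n-grams = L - n + 1
Substituting: 29 - 7 + 1 = 23

23


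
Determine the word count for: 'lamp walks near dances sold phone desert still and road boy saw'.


Counting words by splitting on spaces:
  Word 1: 'lamp'
  Word 2: 'walks'
  Word 3: 'near'
  Word 4: 'dances'
  Word 5: 'sold'
  Word 6: 'phone'
  Word 7: 'desert'
  Word 8: 'still'
  Word 9: 'and'
  Word 10: 'road'
  Word 11: 'boy'
  Word 12: 'saw'
Total words: 12

12


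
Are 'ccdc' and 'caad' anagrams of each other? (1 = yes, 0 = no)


Sort characters of 'ccdc': 'cccd'
Sort characters of 'caad': 'aacd'
Sorted forms differ -> they are NOT anagrams
Result: 0

0


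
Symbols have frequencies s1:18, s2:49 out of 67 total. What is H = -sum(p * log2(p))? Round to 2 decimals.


Computing entropy H = -sum(p_i * log2(p_i)):
  s1: p = 18/67 = 0.2687, -p*log2(p) = 0.5094
  s2: p = 49/67 = 0.7313, -p*log2(p) = 0.3301
H = sum of terms = 0.8395
Rounded to 2 decimals: 0.84

0.84


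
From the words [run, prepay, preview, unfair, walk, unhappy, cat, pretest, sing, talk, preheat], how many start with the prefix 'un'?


Checking each word for prefix 'un':
  'run' -> no (count: 0)
  'prepay' -> no (count: 0)
  'preview' -> no (count: 0)
  'unfair' -> YES, starts with 'un' (count: 1)
  'walk' -> no (count: 1)
  'unhappy' -> YES, starts with 'un' (count: 2)
  'cat' -> no (count: 2)
  'pretest' -> no (count: 2)
  'sing' -> no (count: 2)
  'talk' -> no (count: 2)
  'preheat' -> no (count: 2)
Total with prefix 'un': 2

2


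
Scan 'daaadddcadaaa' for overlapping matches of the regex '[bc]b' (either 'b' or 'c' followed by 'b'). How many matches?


Pattern: [bc]b means either 'b' or 'c' followed by 'b'.
Scanning 'daaadddcadaaa' position-by-position:
  Pos 0: window 'da' -> no
  Pos 1: window 'aa' -> no
  Pos 2: window 'aa' -> no
  Pos 3: window 'ad' -> no
  Pos 4: window 'dd' -> no
  Pos 5: window 'dd' -> no
  Pos 6: window 'dc' -> no
  Pos 7: window 'ca' -> no
  Pos 8: window 'ad' -> no
  Pos 9: window 'da' -> no
  Pos 10: window 'aa' -> no
  Pos 11: window 'aa' -> no
  Pos 12: window 'a' -> no
Total matches: 0

0


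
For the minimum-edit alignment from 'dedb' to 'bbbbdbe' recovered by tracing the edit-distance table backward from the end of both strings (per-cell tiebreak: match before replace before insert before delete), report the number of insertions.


Edit distance = 5. Backtracking from cell (4, 7) with preference match > replace > insert > delete,
then listing the resulting alignment 'dedb' -> 'bbbbdbe' left to right:
  Step 1: insert 'b' [insertion #1]
  Step 2: insert 'b' [insertion #2]
  Step 3: replace d->b
  Step 4: replace e->b
  Step 5: keep 'd'
  Step 6: keep 'b'
  Step 7: insert 'e' [insertion #3]
Total insertions: 3

3
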